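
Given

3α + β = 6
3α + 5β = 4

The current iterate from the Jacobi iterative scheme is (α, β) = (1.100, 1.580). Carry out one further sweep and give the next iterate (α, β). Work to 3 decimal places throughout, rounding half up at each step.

(1.473, 0.140)

One sweep:
  α = (6 - (1)·1.580) / (3) = 1.473
  β = (4 - (3)·1.100) / (5) = 0.140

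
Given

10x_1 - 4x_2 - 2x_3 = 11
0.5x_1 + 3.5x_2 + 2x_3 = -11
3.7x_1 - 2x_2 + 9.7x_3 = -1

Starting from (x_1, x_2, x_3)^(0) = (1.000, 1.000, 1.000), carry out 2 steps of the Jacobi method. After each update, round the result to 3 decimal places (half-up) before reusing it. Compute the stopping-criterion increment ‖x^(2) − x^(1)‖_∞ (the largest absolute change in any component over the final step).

2.198

Iteration 1:
  x_1 = (11 - (-4)·1.000 - (-2)·1.000) / (10) = 1.700
  x_2 = (-11 - (0.5)·1.000 - (2)·1.000) / (3.5) = -3.857
  x_3 = (-1 - (3.7)·1.000 - (-2)·1.000) / (9.7) = -0.278
Iteration 2:
  x_1 = (11 - (-4)·-3.857 - (-2)·-0.278) / (10) = -0.498
  x_2 = (-11 - (0.5)·1.700 - (2)·-0.278) / (3.5) = -3.227
  x_3 = (-1 - (3.7)·1.700 - (-2)·-3.857) / (9.7) = -1.547
Change: (-2.198, 0.630, -1.269) → max |·| = 2.198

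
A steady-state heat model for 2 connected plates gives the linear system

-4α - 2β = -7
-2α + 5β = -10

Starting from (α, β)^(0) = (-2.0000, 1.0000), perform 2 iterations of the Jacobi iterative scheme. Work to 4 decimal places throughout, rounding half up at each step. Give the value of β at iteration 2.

-1.5000

Iteration 1:
  α = (-7 - (-2)·1.0000) / (-4) = 1.2500
  β = (-10 - (-2)·-2.0000) / (5) = -2.8000
Iteration 2:
  α = (-7 - (-2)·-2.8000) / (-4) = 3.1500
  β = (-10 - (-2)·1.2500) / (5) = -1.5000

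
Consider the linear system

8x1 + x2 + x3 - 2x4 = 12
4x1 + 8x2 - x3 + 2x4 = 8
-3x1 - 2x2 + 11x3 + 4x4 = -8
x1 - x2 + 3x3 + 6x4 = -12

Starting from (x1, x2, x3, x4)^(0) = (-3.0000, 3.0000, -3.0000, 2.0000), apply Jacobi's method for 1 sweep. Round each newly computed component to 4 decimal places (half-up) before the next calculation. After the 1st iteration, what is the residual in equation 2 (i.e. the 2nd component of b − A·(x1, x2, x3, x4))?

Iteration 1:
  x1 = (12 - (1)·3.0000 - (1)·-3.0000 - (-2)·2.0000) / (8) = 2.0000
  x2 = (8 - (4)·-3.0000 - (-1)·-3.0000 - (2)·2.0000) / (8) = 1.6250
  x3 = (-8 - (-3)·-3.0000 - (-2)·3.0000 - (4)·2.0000) / (11) = -1.7273
  x4 = (-12 - (1)·-3.0000 - (-1)·3.0000 - (3)·-3.0000) / (6) = 0.5000
Residual b − A·x = (-2.8977, -15.7273, 18.2503, -10.1931)

-15.7273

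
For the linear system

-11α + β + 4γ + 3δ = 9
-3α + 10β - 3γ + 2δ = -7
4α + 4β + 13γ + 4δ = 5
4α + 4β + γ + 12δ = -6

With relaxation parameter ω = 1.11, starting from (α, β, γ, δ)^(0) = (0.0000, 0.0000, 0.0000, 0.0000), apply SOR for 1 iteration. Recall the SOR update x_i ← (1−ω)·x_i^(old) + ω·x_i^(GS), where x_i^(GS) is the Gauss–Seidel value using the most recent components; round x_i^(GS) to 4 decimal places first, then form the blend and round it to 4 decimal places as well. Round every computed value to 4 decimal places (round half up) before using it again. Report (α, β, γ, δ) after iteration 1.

Iteration 1:
  α: GS value = (9 - (1)·0.0000 - (4)·0.0000 - (3)·0.0000) / (-11) = -0.8182;  α ← (1−ω)·0.0000 + ω·-0.8182 = -0.9082
  β: GS value = (-7 - (-3)·-0.9082 - (-3)·0.0000 - (2)·0.0000) / (10) = -0.9725;  β ← (1−ω)·0.0000 + ω·-0.9725 = -1.0795
  γ: GS value = (5 - (4)·-0.9082 - (4)·-1.0795 - (4)·0.0000) / (13) = 0.9962;  γ ← (1−ω)·0.0000 + ω·0.9962 = 1.1058
  δ: GS value = (-6 - (4)·-0.9082 - (4)·-1.0795 - (1)·1.1058) / (12) = 0.0704;  δ ← (1−ω)·0.0000 + ω·0.0704 = 0.0781

(-0.9082, -1.0795, 1.1058, 0.0781)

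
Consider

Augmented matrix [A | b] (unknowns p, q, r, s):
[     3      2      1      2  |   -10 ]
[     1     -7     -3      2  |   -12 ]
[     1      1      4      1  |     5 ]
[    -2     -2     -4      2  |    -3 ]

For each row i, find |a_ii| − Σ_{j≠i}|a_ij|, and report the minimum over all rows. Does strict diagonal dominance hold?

row 1: |3| − (2+1+2) = -2
row 2: |-7| − (1+3+2) = 1
row 3: |4| − (1+1+1) = 1
row 4: |2| − (2+2+4) = -6
minimum over rows = -6 → not strictly diagonally dominant

-6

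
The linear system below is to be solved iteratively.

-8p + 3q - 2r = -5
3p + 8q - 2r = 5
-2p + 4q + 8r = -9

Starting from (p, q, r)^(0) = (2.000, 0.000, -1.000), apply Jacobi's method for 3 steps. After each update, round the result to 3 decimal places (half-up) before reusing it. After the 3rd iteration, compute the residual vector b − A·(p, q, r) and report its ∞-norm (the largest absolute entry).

1.284

Iteration 1:
  p = (-5 - (3)·0.000 - (-2)·-1.000) / (-8) = 0.875
  q = (5 - (3)·2.000 - (-2)·-1.000) / (8) = -0.375
  r = (-9 - (-2)·2.000 - (4)·0.000) / (8) = -0.625
Iteration 2:
  p = (-5 - (3)·-0.375 - (-2)·-0.625) / (-8) = 0.641
  q = (5 - (3)·0.875 - (-2)·-0.625) / (8) = 0.141
  r = (-9 - (-2)·0.875 - (4)·-0.375) / (8) = -0.719
Iteration 3:
  p = (-5 - (3)·0.141 - (-2)·-0.719) / (-8) = 0.858
  q = (5 - (3)·0.641 - (-2)·-0.719) / (8) = 0.205
  r = (-9 - (-2)·0.641 - (4)·0.141) / (8) = -1.035
Residual b − A·x = (-0.821, -1.284, 0.176); ∞-norm = 1.284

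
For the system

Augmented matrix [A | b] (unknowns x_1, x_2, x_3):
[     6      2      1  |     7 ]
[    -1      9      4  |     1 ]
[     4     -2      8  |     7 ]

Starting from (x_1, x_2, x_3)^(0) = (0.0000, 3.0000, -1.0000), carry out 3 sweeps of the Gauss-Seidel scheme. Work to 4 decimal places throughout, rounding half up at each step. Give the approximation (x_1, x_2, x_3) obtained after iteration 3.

Iteration 1:
  x_1 = (7 - (2)·3.0000 - (1)·-1.0000) / (6) = 0.3333
  x_2 = (1 - (-1)·0.3333 - (4)·-1.0000) / (9) = 0.5926
  x_3 = (7 - (4)·0.3333 - (-2)·0.5926) / (8) = 0.8565
Iteration 2:
  x_1 = (7 - (2)·0.5926 - (1)·0.8565) / (6) = 0.8264
  x_2 = (1 - (-1)·0.8264 - (4)·0.8565) / (9) = -0.1777
  x_3 = (7 - (4)·0.8264 - (-2)·-0.1777) / (8) = 0.4174
Iteration 3:
  x_1 = (7 - (2)·-0.1777 - (1)·0.4174) / (6) = 1.1563
  x_2 = (1 - (-1)·1.1563 - (4)·0.4174) / (9) = 0.0541
  x_3 = (7 - (4)·1.1563 - (-2)·0.0541) / (8) = 0.3104

(1.1563, 0.0541, 0.3104)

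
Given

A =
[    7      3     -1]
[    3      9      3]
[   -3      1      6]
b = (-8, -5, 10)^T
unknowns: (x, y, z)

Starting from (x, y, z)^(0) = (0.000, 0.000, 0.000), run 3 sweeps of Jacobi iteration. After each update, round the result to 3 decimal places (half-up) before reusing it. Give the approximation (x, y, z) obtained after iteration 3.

Iteration 1:
  x = (-8 - (3)·0.000 - (-1)·0.000) / (7) = -1.143
  y = (-5 - (3)·0.000 - (3)·0.000) / (9) = -0.556
  z = (10 - (-3)·0.000 - (1)·0.000) / (6) = 1.667
Iteration 2:
  x = (-8 - (3)·-0.556 - (-1)·1.667) / (7) = -0.666
  y = (-5 - (3)·-1.143 - (3)·1.667) / (9) = -0.730
  z = (10 - (-3)·-1.143 - (1)·-0.556) / (6) = 1.188
Iteration 3:
  x = (-8 - (3)·-0.730 - (-1)·1.188) / (7) = -0.660
  y = (-5 - (3)·-0.666 - (3)·1.188) / (9) = -0.730
  z = (10 - (-3)·-0.666 - (1)·-0.730) / (6) = 1.455

(-0.660, -0.730, 1.455)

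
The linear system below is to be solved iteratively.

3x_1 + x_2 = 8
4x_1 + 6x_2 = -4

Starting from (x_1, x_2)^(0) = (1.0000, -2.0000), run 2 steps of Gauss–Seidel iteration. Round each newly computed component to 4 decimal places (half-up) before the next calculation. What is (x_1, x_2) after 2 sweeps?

Iteration 1:
  x_1 = (8 - (1)·-2.0000) / (3) = 3.3333
  x_2 = (-4 - (4)·3.3333) / (6) = -2.8889
Iteration 2:
  x_1 = (8 - (1)·-2.8889) / (3) = 3.6296
  x_2 = (-4 - (4)·3.6296) / (6) = -3.0864

(3.6296, -3.0864)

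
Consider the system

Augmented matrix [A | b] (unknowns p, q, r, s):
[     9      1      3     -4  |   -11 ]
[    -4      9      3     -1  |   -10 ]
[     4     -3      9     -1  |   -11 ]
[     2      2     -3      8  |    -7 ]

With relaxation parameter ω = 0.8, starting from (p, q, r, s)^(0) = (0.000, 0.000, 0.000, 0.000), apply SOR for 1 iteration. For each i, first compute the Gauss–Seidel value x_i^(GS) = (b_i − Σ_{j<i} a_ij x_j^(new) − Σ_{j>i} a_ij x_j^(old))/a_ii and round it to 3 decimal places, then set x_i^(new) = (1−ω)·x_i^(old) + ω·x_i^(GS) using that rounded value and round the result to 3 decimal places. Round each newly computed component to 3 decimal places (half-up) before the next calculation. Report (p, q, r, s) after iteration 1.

(-0.978, -1.237, -0.960, -0.545)

Iteration 1:
  p: GS value = (-11 - (1)·0.000 - (3)·0.000 - (-4)·0.000) / (9) = -1.222;  p ← (1−ω)·0.000 + ω·-1.222 = -0.978
  q: GS value = (-10 - (-4)·-0.978 - (3)·0.000 - (-1)·0.000) / (9) = -1.546;  q ← (1−ω)·0.000 + ω·-1.546 = -1.237
  r: GS value = (-11 - (4)·-0.978 - (-3)·-1.237 - (-1)·0.000) / (9) = -1.200;  r ← (1−ω)·0.000 + ω·-1.200 = -0.960
  s: GS value = (-7 - (2)·-0.978 - (2)·-1.237 - (-3)·-0.960) / (8) = -0.681;  s ← (1−ω)·0.000 + ω·-0.681 = -0.545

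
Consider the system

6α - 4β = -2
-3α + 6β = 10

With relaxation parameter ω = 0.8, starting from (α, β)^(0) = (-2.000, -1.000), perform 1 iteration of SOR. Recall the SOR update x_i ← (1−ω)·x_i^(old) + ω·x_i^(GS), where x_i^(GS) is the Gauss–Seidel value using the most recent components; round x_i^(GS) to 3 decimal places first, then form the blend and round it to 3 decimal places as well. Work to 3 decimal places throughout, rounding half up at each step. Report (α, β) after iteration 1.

(-1.200, 0.654)

Iteration 1:
  α: GS value = (-2 - (-4)·-1.000) / (6) = -1.000;  α ← (1−ω)·-2.000 + ω·-1.000 = -1.200
  β: GS value = (10 - (-3)·-1.200) / (6) = 1.067;  β ← (1−ω)·-1.000 + ω·1.067 = 0.654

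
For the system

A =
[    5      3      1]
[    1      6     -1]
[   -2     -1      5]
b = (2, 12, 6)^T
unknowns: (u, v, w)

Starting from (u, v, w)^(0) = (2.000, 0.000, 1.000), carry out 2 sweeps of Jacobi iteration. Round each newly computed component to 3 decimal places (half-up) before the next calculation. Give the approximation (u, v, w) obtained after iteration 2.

(-1.100, 2.300, 1.647)

Iteration 1:
  u = (2 - (3)·0.000 - (1)·1.000) / (5) = 0.200
  v = (12 - (1)·2.000 - (-1)·1.000) / (6) = 1.833
  w = (6 - (-2)·2.000 - (-1)·0.000) / (5) = 2.000
Iteration 2:
  u = (2 - (3)·1.833 - (1)·2.000) / (5) = -1.100
  v = (12 - (1)·0.200 - (-1)·2.000) / (6) = 2.300
  w = (6 - (-2)·0.200 - (-1)·1.833) / (5) = 1.647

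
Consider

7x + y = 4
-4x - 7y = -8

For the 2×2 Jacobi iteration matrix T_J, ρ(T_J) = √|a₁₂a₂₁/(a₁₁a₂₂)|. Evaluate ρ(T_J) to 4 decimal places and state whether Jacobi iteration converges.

0.2857

a₁₂a₂₁/(a₁₁a₂₂) = (1)·(-4) / ((7)·(-7)) = 0.081633
ρ = √|0.081633| = √0.081633 = 0.2857
ρ < 1, so Jacobi converges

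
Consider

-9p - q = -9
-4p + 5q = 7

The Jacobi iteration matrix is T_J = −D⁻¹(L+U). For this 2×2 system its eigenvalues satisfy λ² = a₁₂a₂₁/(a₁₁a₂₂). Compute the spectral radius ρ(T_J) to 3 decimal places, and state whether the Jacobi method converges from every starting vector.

a₁₂a₂₁/(a₁₁a₂₂) = (-1)·(-4) / ((-9)·(5)) = -0.088889
ρ = √|-0.088889| = √0.088889 = 0.298
ρ < 1, so Jacobi converges

0.298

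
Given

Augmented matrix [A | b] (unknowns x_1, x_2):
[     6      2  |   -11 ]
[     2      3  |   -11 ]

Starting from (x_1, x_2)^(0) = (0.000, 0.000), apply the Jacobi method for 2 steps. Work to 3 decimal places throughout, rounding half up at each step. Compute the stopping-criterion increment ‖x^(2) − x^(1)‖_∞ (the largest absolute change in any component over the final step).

1.222

Iteration 1:
  x_1 = (-11 - (2)·0.000) / (6) = -1.833
  x_2 = (-11 - (2)·0.000) / (3) = -3.667
Iteration 2:
  x_1 = (-11 - (2)·-3.667) / (6) = -0.611
  x_2 = (-11 - (2)·-1.833) / (3) = -2.445
Change: (1.222, 1.222) → max |·| = 1.222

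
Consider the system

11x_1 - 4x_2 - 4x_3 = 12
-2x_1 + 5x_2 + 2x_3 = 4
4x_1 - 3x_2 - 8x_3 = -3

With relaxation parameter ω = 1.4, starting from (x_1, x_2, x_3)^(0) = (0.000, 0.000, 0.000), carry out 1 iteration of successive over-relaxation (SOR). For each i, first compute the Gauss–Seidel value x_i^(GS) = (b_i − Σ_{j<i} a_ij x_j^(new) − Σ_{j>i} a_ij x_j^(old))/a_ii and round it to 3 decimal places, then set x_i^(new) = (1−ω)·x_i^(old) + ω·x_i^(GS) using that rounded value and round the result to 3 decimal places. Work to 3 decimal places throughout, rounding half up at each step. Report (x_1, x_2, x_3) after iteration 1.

Iteration 1:
  x_1: GS value = (12 - (-4)·0.000 - (-4)·0.000) / (11) = 1.091;  x_1 ← (1−ω)·0.000 + ω·1.091 = 1.527
  x_2: GS value = (4 - (-2)·1.527 - (2)·0.000) / (5) = 1.411;  x_2 ← (1−ω)·0.000 + ω·1.411 = 1.975
  x_3: GS value = (-3 - (4)·1.527 - (-3)·1.975) / (-8) = 0.398;  x_3 ← (1−ω)·0.000 + ω·0.398 = 0.557

(1.527, 1.975, 0.557)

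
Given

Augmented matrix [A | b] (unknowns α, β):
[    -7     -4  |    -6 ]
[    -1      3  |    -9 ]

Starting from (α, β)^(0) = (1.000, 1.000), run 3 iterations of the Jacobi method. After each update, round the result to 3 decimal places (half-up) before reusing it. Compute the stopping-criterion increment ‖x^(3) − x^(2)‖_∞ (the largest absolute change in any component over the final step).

0.699

Iteration 1:
  α = (-6 - (-4)·1.000) / (-7) = 0.286
  β = (-9 - (-1)·1.000) / (3) = -2.667
Iteration 2:
  α = (-6 - (-4)·-2.667) / (-7) = 2.381
  β = (-9 - (-1)·0.286) / (3) = -2.905
Iteration 3:
  α = (-6 - (-4)·-2.905) / (-7) = 2.517
  β = (-9 - (-1)·2.381) / (3) = -2.206
Change: (0.136, 0.699) → max |·| = 0.699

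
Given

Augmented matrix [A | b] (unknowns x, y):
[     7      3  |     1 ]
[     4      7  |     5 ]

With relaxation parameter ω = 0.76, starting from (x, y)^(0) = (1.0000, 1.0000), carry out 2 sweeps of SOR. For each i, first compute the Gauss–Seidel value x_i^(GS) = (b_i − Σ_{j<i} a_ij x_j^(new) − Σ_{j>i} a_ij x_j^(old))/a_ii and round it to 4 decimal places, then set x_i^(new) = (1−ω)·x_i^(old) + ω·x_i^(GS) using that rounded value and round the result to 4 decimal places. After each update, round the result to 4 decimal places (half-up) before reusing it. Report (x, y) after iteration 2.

(-0.1377, 0.7882)

Iteration 1:
  x: GS value = (1 - (3)·1.0000) / (7) = -0.2857;  x ← (1−ω)·1.0000 + ω·-0.2857 = 0.0229
  y: GS value = (5 - (4)·0.0229) / (7) = 0.7012;  y ← (1−ω)·1.0000 + ω·0.7012 = 0.7729
Iteration 2:
  x: GS value = (1 - (3)·0.7729) / (7) = -0.1884;  x ← (1−ω)·0.0229 + ω·-0.1884 = -0.1377
  y: GS value = (5 - (4)·-0.1377) / (7) = 0.7930;  y ← (1−ω)·0.7729 + ω·0.7930 = 0.7882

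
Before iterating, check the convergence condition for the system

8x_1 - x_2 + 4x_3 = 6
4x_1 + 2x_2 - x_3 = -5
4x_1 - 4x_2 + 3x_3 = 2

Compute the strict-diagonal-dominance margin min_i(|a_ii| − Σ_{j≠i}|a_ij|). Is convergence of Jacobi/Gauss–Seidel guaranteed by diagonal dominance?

row 1: |8| − (1+4) = 3
row 2: |2| − (4+1) = -3
row 3: |3| − (4+4) = -5
minimum over rows = -5 → not strictly diagonally dominant

-5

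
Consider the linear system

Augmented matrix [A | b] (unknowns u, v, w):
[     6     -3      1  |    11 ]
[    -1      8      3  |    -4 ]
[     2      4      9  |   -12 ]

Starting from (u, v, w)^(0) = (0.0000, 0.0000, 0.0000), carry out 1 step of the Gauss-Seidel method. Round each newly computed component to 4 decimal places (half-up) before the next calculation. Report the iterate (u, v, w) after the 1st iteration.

(1.8333, -0.2708, -1.6204)

Iteration 1:
  u = (11 - (-3)·0.0000 - (1)·0.0000) / (6) = 1.8333
  v = (-4 - (-1)·1.8333 - (3)·0.0000) / (8) = -0.2708
  w = (-12 - (2)·1.8333 - (4)·-0.2708) / (9) = -1.6204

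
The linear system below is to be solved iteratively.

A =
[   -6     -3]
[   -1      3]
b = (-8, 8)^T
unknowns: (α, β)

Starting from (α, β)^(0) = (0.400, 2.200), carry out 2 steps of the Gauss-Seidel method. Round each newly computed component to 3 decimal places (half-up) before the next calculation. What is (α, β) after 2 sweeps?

(-0.039, 2.654)

Iteration 1:
  α = (-8 - (-3)·2.200) / (-6) = 0.233
  β = (8 - (-1)·0.233) / (3) = 2.744
Iteration 2:
  α = (-8 - (-3)·2.744) / (-6) = -0.039
  β = (8 - (-1)·-0.039) / (3) = 2.654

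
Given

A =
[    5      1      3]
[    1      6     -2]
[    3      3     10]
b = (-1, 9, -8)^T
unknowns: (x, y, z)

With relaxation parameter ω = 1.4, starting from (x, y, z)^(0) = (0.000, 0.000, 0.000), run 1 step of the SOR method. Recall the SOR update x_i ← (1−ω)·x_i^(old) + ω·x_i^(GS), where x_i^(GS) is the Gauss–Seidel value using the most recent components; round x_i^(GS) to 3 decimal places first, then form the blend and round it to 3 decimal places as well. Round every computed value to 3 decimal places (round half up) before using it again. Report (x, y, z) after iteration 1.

Iteration 1:
  x: GS value = (-1 - (1)·0.000 - (3)·0.000) / (5) = -0.200;  x ← (1−ω)·0.000 + ω·-0.200 = -0.280
  y: GS value = (9 - (1)·-0.280 - (-2)·0.000) / (6) = 1.547;  y ← (1−ω)·0.000 + ω·1.547 = 2.166
  z: GS value = (-8 - (3)·-0.280 - (3)·2.166) / (10) = -1.366;  z ← (1−ω)·0.000 + ω·-1.366 = -1.912

(-0.280, 2.166, -1.912)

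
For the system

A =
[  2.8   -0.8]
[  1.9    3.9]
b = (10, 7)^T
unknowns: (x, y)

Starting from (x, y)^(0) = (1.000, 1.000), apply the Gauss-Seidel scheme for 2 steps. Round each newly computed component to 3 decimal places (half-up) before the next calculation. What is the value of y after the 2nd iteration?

Iteration 1:
  x = (10 - (-0.8)·1.000) / (2.8) = 3.857
  y = (7 - (1.9)·3.857) / (3.9) = -0.084
Iteration 2:
  x = (10 - (-0.8)·-0.084) / (2.8) = 3.547
  y = (7 - (1.9)·3.547) / (3.9) = 0.067

0.067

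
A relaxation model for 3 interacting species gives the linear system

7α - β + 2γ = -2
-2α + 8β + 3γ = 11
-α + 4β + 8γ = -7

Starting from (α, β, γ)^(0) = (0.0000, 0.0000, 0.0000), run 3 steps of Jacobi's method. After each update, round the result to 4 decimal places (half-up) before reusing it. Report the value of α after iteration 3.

0.4040

Iteration 1:
  α = (-2 - (-1)·0.0000 - (2)·0.0000) / (7) = -0.2857
  β = (11 - (-2)·0.0000 - (3)·0.0000) / (8) = 1.3750
  γ = (-7 - (-1)·0.0000 - (4)·0.0000) / (8) = -0.8750
Iteration 2:
  α = (-2 - (-1)·1.3750 - (2)·-0.8750) / (7) = 0.1607
  β = (11 - (-2)·-0.2857 - (3)·-0.8750) / (8) = 1.6317
  γ = (-7 - (-1)·-0.2857 - (4)·1.3750) / (8) = -1.5982
Iteration 3:
  α = (-2 - (-1)·1.6317 - (2)·-1.5982) / (7) = 0.4040
  β = (11 - (-2)·0.1607 - (3)·-1.5982) / (8) = 2.0145
  γ = (-7 - (-1)·0.1607 - (4)·1.6317) / (8) = -1.6708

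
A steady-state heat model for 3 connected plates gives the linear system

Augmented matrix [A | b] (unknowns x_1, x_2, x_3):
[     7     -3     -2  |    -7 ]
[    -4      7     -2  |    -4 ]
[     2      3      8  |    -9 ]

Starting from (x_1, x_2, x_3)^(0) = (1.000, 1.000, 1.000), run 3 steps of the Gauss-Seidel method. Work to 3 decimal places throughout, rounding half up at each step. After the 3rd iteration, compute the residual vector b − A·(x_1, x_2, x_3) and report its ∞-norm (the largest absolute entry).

Iteration 1:
  x_1 = (-7 - (-3)·1.000 - (-2)·1.000) / (7) = -0.286
  x_2 = (-4 - (-4)·-0.286 - (-2)·1.000) / (7) = -0.449
  x_3 = (-9 - (2)·-0.286 - (3)·-0.449) / (8) = -0.885
Iteration 2:
  x_1 = (-7 - (-3)·-0.449 - (-2)·-0.885) / (7) = -1.445
  x_2 = (-4 - (-4)·-1.445 - (-2)·-0.885) / (7) = -1.650
  x_3 = (-9 - (2)·-1.445 - (3)·-1.650) / (8) = -0.145
Iteration 3:
  x_1 = (-7 - (-3)·-1.650 - (-2)·-0.145) / (7) = -1.749
  x_2 = (-4 - (-4)·-1.749 - (-2)·-0.145) / (7) = -1.612
  x_3 = (-9 - (2)·-1.749 - (3)·-1.612) / (8) = -0.083
Residual b − A·x = (0.241, 0.122, -0.002); ∞-norm = 0.241

0.241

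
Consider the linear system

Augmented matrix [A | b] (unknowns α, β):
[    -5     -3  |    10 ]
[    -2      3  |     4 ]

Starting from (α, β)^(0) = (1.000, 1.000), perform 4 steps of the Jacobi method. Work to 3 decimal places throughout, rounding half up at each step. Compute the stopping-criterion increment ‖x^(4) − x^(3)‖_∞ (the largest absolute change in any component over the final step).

Iteration 1:
  α = (10 - (-3)·1.000) / (-5) = -2.600
  β = (4 - (-2)·1.000) / (3) = 2.000
Iteration 2:
  α = (10 - (-3)·2.000) / (-5) = -3.200
  β = (4 - (-2)·-2.600) / (3) = -0.400
Iteration 3:
  α = (10 - (-3)·-0.400) / (-5) = -1.760
  β = (4 - (-2)·-3.200) / (3) = -0.800
Iteration 4:
  α = (10 - (-3)·-0.800) / (-5) = -1.520
  β = (4 - (-2)·-1.760) / (3) = 0.160
Change: (0.240, 0.960) → max |·| = 0.960

0.960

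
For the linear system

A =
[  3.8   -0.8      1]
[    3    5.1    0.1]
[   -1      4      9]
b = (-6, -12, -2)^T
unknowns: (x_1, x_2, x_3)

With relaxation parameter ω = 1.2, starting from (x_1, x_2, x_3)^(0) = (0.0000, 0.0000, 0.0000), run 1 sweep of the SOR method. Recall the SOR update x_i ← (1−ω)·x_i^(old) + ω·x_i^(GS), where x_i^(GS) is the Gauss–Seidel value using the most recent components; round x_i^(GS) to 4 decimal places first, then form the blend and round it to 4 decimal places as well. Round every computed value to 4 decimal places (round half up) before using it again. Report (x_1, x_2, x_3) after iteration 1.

(-1.8947, -1.4861, 0.2732)

Iteration 1:
  x_1: GS value = (-6 - (-0.8)·0.0000 - (1)·0.0000) / (3.8) = -1.5789;  x_1 ← (1−ω)·0.0000 + ω·-1.5789 = -1.8947
  x_2: GS value = (-12 - (3)·-1.8947 - (0.1)·0.0000) / (5.1) = -1.2384;  x_2 ← (1−ω)·0.0000 + ω·-1.2384 = -1.4861
  x_3: GS value = (-2 - (-1)·-1.8947 - (4)·-1.4861) / (9) = 0.2277;  x_3 ← (1−ω)·0.0000 + ω·0.2277 = 0.2732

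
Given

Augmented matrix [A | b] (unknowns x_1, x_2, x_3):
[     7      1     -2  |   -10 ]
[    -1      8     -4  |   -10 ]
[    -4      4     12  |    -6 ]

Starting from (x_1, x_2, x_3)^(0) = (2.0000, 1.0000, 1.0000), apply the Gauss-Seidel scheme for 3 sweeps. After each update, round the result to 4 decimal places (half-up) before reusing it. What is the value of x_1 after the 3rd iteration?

-1.2961

Iteration 1:
  x_1 = (-10 - (1)·1.0000 - (-2)·1.0000) / (7) = -1.2857
  x_2 = (-10 - (-1)·-1.2857 - (-4)·1.0000) / (8) = -0.9107
  x_3 = (-6 - (-4)·-1.2857 - (4)·-0.9107) / (12) = -0.6250
Iteration 2:
  x_1 = (-10 - (1)·-0.9107 - (-2)·-0.6250) / (7) = -1.4770
  x_2 = (-10 - (-1)·-1.4770 - (-4)·-0.6250) / (8) = -1.7471
  x_3 = (-6 - (-4)·-1.4770 - (4)·-1.7471) / (12) = -0.4100
Iteration 3:
  x_1 = (-10 - (1)·-1.7471 - (-2)·-0.4100) / (7) = -1.2961
  x_2 = (-10 - (-1)·-1.2961 - (-4)·-0.4100) / (8) = -1.6170
  x_3 = (-6 - (-4)·-1.2961 - (4)·-1.6170) / (12) = -0.3930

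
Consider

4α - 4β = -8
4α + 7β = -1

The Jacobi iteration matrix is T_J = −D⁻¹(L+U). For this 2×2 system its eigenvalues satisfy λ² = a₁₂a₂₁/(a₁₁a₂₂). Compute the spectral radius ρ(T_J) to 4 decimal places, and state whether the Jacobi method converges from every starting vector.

a₁₂a₂₁/(a₁₁a₂₂) = (-4)·(4) / ((4)·(7)) = -0.571429
ρ = √|-0.571429| = √0.571429 = 0.7559
ρ < 1, so Jacobi converges

0.7559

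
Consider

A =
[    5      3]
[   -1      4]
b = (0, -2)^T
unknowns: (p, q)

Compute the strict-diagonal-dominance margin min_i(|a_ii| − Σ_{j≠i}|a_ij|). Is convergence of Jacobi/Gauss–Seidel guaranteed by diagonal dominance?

2

row 1: |5| − (3) = 2
row 2: |4| − (1) = 3
minimum over rows = 2 → strictly diagonally dominant (convergence guaranteed)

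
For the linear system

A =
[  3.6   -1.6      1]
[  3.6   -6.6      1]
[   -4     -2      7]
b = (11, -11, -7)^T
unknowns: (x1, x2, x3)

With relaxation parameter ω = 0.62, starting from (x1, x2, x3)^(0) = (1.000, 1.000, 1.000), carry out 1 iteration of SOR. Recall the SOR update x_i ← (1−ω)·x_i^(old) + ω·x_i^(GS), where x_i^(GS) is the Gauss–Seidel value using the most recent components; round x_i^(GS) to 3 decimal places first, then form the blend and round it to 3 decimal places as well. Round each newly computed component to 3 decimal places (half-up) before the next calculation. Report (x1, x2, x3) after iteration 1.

(2.378, 2.311, 1.012)

Iteration 1:
  x1: GS value = (11 - (-1.6)·1.000 - (1)·1.000) / (3.6) = 3.222;  x1 ← (1−ω)·1.000 + ω·3.222 = 2.378
  x2: GS value = (-11 - (3.6)·2.378 - (1)·1.000) / (-6.6) = 3.115;  x2 ← (1−ω)·1.000 + ω·3.115 = 2.311
  x3: GS value = (-7 - (-4)·2.378 - (-2)·2.311) / (7) = 1.019;  x3 ← (1−ω)·1.000 + ω·1.019 = 1.012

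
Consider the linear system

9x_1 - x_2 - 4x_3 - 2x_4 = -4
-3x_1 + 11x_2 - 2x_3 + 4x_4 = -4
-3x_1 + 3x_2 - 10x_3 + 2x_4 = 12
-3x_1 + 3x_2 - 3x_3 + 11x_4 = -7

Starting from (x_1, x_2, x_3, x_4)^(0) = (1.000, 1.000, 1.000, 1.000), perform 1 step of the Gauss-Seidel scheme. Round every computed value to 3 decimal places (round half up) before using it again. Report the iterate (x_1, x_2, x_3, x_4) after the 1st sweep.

(0.333, -0.455, -1.236, -0.759)

Iteration 1:
  x_1 = (-4 - (-1)·1.000 - (-4)·1.000 - (-2)·1.000) / (9) = 0.333
  x_2 = (-4 - (-3)·0.333 - (-2)·1.000 - (4)·1.000) / (11) = -0.455
  x_3 = (12 - (-3)·0.333 - (3)·-0.455 - (2)·1.000) / (-10) = -1.236
  x_4 = (-7 - (-3)·0.333 - (3)·-0.455 - (-3)·-1.236) / (11) = -0.759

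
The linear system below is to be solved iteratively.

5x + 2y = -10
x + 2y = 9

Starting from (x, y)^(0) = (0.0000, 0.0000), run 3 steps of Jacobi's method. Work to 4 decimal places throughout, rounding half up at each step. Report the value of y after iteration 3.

Iteration 1:
  x = (-10 - (2)·0.0000) / (5) = -2.0000
  y = (9 - (1)·0.0000) / (2) = 4.5000
Iteration 2:
  x = (-10 - (2)·4.5000) / (5) = -3.8000
  y = (9 - (1)·-2.0000) / (2) = 5.5000
Iteration 3:
  x = (-10 - (2)·5.5000) / (5) = -4.2000
  y = (9 - (1)·-3.8000) / (2) = 6.4000

6.4000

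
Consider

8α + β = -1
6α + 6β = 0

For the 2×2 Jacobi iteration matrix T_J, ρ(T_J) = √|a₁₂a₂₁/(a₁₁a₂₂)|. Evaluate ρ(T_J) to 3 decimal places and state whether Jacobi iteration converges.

a₁₂a₂₁/(a₁₁a₂₂) = (1)·(6) / ((8)·(6)) = 0.125000
ρ = √|0.125000| = √0.125000 = 0.354
ρ < 1, so Jacobi converges

0.354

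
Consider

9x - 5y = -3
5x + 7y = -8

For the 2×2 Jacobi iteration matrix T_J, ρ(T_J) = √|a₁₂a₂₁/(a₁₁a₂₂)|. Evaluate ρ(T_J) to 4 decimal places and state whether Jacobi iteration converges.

a₁₂a₂₁/(a₁₁a₂₂) = (-5)·(5) / ((9)·(7)) = -0.396825
ρ = √|-0.396825| = √0.396825 = 0.6299
ρ < 1, so Jacobi converges

0.6299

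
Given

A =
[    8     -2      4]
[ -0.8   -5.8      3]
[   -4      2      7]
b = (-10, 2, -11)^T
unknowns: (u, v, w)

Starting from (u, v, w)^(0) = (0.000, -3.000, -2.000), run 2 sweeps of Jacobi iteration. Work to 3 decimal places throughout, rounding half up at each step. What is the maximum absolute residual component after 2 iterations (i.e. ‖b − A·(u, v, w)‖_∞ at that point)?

5.748

Iteration 1:
  u = (-10 - (-2)·-3.000 - (4)·-2.000) / (8) = -1.000
  v = (2 - (-0.8)·0.000 - (3)·-2.000) / (-5.8) = -1.379
  w = (-11 - (-4)·0.000 - (2)·-3.000) / (7) = -0.714
Iteration 2:
  u = (-10 - (-2)·-1.379 - (4)·-0.714) / (8) = -1.238
  v = (2 - (-0.8)·-1.000 - (3)·-0.714) / (-5.8) = -0.576
  w = (-11 - (-4)·-1.000 - (2)·-1.379) / (7) = -1.749
Residual b − A·x = (5.748, 2.916, -2.557); ∞-norm = 5.748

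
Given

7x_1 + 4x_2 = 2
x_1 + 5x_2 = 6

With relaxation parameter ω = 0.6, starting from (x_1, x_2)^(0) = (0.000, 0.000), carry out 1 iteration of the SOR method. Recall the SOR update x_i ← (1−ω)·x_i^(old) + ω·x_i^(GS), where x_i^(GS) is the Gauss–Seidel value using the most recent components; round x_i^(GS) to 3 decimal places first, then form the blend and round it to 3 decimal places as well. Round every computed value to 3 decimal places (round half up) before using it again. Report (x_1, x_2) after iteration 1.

(0.172, 0.700)

Iteration 1:
  x_1: GS value = (2 - (4)·0.000) / (7) = 0.286;  x_1 ← (1−ω)·0.000 + ω·0.286 = 0.172
  x_2: GS value = (6 - (1)·0.172) / (5) = 1.166;  x_2 ← (1−ω)·0.000 + ω·1.166 = 0.700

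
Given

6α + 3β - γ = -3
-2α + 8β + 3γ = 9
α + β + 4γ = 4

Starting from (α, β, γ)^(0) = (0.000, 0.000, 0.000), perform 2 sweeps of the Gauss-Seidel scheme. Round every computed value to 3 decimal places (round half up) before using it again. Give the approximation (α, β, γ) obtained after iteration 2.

Iteration 1:
  α = (-3 - (3)·0.000 - (-1)·0.000) / (6) = -0.500
  β = (9 - (-2)·-0.500 - (3)·0.000) / (8) = 1.000
  γ = (4 - (1)·-0.500 - (1)·1.000) / (4) = 0.875
Iteration 2:
  α = (-3 - (3)·1.000 - (-1)·0.875) / (6) = -0.854
  β = (9 - (-2)·-0.854 - (3)·0.875) / (8) = 0.583
  γ = (4 - (1)·-0.854 - (1)·0.583) / (4) = 1.068

(-0.854, 0.583, 1.068)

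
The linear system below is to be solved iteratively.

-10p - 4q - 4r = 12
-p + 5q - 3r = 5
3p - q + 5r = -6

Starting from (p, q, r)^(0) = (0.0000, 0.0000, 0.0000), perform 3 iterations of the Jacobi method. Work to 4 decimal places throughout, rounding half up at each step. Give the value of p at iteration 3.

Iteration 1:
  p = (12 - (-4)·0.0000 - (-4)·0.0000) / (-10) = -1.2000
  q = (5 - (-1)·0.0000 - (-3)·0.0000) / (5) = 1.0000
  r = (-6 - (3)·0.0000 - (-1)·0.0000) / (5) = -1.2000
Iteration 2:
  p = (12 - (-4)·1.0000 - (-4)·-1.2000) / (-10) = -1.1200
  q = (5 - (-1)·-1.2000 - (-3)·-1.2000) / (5) = 0.0400
  r = (-6 - (3)·-1.2000 - (-1)·1.0000) / (5) = -0.2800
Iteration 3:
  p = (12 - (-4)·0.0400 - (-4)·-0.2800) / (-10) = -1.1040
  q = (5 - (-1)·-1.1200 - (-3)·-0.2800) / (5) = 0.6080
  r = (-6 - (3)·-1.1200 - (-1)·0.0400) / (5) = -0.5200

-1.1040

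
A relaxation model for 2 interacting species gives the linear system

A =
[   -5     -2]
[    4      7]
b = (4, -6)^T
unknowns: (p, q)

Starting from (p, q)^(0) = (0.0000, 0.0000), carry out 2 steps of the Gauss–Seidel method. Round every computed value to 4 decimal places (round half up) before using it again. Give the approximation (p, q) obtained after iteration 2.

(-0.6400, -0.4914)

Iteration 1:
  p = (4 - (-2)·0.0000) / (-5) = -0.8000
  q = (-6 - (4)·-0.8000) / (7) = -0.4000
Iteration 2:
  p = (4 - (-2)·-0.4000) / (-5) = -0.6400
  q = (-6 - (4)·-0.6400) / (7) = -0.4914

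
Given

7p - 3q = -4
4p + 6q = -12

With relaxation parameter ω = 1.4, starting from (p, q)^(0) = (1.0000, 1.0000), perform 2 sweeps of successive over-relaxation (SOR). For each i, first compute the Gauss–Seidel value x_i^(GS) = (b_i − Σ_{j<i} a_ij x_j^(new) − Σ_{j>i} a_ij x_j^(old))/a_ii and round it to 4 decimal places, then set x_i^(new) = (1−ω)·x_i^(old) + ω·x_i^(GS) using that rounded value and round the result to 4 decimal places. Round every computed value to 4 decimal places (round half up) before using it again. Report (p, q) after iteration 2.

(-2.1439, 0.2570)

Iteration 1:
  p: GS value = (-4 - (-3)·1.0000) / (7) = -0.1429;  p ← (1−ω)·1.0000 + ω·-0.1429 = -0.6001
  q: GS value = (-12 - (4)·-0.6001) / (6) = -1.5999;  q ← (1−ω)·1.0000 + ω·-1.5999 = -2.6399
Iteration 2:
  p: GS value = (-4 - (-3)·-2.6399) / (7) = -1.7028;  p ← (1−ω)·-0.6001 + ω·-1.7028 = -2.1439
  q: GS value = (-12 - (4)·-2.1439) / (6) = -0.5707;  q ← (1−ω)·-2.6399 + ω·-0.5707 = 0.2570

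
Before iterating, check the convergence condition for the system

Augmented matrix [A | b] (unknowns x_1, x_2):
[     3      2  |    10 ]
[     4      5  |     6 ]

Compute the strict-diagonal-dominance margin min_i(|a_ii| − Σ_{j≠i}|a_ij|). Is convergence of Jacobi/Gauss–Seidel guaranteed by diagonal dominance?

row 1: |3| − (2) = 1
row 2: |5| − (4) = 1
minimum over rows = 1 → strictly diagonally dominant (convergence guaranteed)

1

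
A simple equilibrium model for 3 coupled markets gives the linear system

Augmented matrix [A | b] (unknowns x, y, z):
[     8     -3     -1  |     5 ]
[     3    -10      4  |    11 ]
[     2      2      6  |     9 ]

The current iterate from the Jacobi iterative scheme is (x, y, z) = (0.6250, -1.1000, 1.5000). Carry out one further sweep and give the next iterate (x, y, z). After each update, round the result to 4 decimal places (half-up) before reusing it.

(0.4000, -0.3125, 1.6583)

One sweep:
  x = (5 - (-3)·-1.1000 - (-1)·1.5000) / (8) = 0.4000
  y = (11 - (3)·0.6250 - (4)·1.5000) / (-10) = -0.3125
  z = (9 - (2)·0.6250 - (2)·-1.1000) / (6) = 1.6583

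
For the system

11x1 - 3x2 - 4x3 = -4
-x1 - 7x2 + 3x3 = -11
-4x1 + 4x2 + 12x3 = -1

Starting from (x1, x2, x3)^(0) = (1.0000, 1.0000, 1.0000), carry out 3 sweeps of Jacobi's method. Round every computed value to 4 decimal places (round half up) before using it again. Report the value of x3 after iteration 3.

Iteration 1:
  x1 = (-4 - (-3)·1.0000 - (-4)·1.0000) / (11) = 0.2727
  x2 = (-11 - (-1)·1.0000 - (3)·1.0000) / (-7) = 1.8571
  x3 = (-1 - (-4)·1.0000 - (4)·1.0000) / (12) = -0.0833
Iteration 2:
  x1 = (-4 - (-3)·1.8571 - (-4)·-0.0833) / (11) = 0.1126
  x2 = (-11 - (-1)·0.2727 - (3)·-0.0833) / (-7) = 1.4968
  x3 = (-1 - (-4)·0.2727 - (4)·1.8571) / (12) = -0.6115
Iteration 3:
  x1 = (-4 - (-3)·1.4968 - (-4)·-0.6115) / (11) = -0.1778
  x2 = (-11 - (-1)·0.1126 - (3)·-0.6115) / (-7) = 1.2933
  x3 = (-1 - (-4)·0.1126 - (4)·1.4968) / (12) = -0.5447

-0.5447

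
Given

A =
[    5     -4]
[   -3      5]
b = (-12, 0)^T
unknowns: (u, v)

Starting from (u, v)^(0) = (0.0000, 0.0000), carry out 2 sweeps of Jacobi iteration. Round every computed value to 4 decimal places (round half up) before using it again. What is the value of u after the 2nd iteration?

Iteration 1:
  u = (-12 - (-4)·0.0000) / (5) = -2.4000
  v = (0 - (-3)·0.0000) / (5) = 0.0000
Iteration 2:
  u = (-12 - (-4)·0.0000) / (5) = -2.4000
  v = (0 - (-3)·-2.4000) / (5) = -1.4400

-2.4000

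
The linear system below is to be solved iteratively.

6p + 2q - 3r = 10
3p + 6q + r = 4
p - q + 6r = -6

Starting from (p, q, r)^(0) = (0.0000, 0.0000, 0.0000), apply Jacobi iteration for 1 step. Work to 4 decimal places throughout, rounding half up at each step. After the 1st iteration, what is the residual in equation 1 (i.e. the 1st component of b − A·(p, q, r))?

-4.3336

Iteration 1:
  p = (10 - (2)·0.0000 - (-3)·0.0000) / (6) = 1.6667
  q = (4 - (3)·0.0000 - (1)·0.0000) / (6) = 0.6667
  r = (-6 - (1)·0.0000 - (-1)·0.0000) / (6) = -1.0000
Residual b − A·x = (-4.3336, -4.0003, -1.0000)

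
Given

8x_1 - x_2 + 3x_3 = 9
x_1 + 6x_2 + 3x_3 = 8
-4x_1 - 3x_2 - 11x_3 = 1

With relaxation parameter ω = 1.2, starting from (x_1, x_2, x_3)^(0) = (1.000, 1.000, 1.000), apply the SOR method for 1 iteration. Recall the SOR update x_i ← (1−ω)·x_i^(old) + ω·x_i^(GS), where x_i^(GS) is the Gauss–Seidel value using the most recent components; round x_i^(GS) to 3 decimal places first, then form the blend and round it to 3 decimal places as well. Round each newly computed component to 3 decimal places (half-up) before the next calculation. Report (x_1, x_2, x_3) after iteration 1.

Iteration 1:
  x_1: GS value = (9 - (-1)·1.000 - (3)·1.000) / (8) = 0.875;  x_1 ← (1−ω)·1.000 + ω·0.875 = 0.850
  x_2: GS value = (8 - (1)·0.850 - (3)·1.000) / (6) = 0.692;  x_2 ← (1−ω)·1.000 + ω·0.692 = 0.630
  x_3: GS value = (1 - (-4)·0.850 - (-3)·0.630) / (-11) = -0.572;  x_3 ← (1−ω)·1.000 + ω·-0.572 = -0.886

(0.850, 0.630, -0.886)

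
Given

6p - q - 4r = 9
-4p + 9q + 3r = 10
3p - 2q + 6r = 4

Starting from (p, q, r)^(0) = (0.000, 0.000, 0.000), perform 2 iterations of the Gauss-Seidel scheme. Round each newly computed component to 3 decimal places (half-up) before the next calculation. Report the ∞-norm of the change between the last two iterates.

0.636

Iteration 1:
  p = (9 - (-1)·0.000 - (-4)·0.000) / (6) = 1.500
  q = (10 - (-4)·1.500 - (3)·0.000) / (9) = 1.778
  r = (4 - (3)·1.500 - (-2)·1.778) / (6) = 0.509
Iteration 2:
  p = (9 - (-1)·1.778 - (-4)·0.509) / (6) = 2.136
  q = (10 - (-4)·2.136 - (3)·0.509) / (9) = 1.891
  r = (4 - (3)·2.136 - (-2)·1.891) / (6) = 0.229
Change: (0.636, 0.113, -0.280) → max |·| = 0.636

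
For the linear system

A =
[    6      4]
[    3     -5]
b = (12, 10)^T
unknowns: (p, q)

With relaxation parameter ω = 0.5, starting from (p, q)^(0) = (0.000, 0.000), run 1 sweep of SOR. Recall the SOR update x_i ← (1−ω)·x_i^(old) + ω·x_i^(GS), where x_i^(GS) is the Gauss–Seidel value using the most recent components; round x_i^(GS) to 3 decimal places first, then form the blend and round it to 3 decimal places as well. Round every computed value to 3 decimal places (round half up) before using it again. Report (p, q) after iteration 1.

Iteration 1:
  p: GS value = (12 - (4)·0.000) / (6) = 2.000;  p ← (1−ω)·0.000 + ω·2.000 = 1.000
  q: GS value = (10 - (3)·1.000) / (-5) = -1.400;  q ← (1−ω)·0.000 + ω·-1.400 = -0.700

(1.000, -0.700)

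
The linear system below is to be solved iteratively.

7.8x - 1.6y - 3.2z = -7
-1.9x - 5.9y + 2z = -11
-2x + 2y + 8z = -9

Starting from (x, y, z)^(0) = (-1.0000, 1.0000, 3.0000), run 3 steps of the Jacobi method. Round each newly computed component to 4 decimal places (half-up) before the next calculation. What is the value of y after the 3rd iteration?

Iteration 1:
  x = (-7 - (-1.6)·1.0000 - (-3.2)·3.0000) / (7.8) = 0.5385
  y = (-11 - (-1.9)·-1.0000 - (2)·3.0000) / (-5.9) = 3.2034
  z = (-9 - (-2)·-1.0000 - (2)·1.0000) / (8) = -1.6250
Iteration 2:
  x = (-7 - (-1.6)·3.2034 - (-3.2)·-1.6250) / (7.8) = -0.9070
  y = (-11 - (-1.9)·0.5385 - (2)·-1.6250) / (-5.9) = 1.1401
  z = (-9 - (-2)·0.5385 - (2)·3.2034) / (8) = -1.7912
Iteration 3:
  x = (-7 - (-1.6)·1.1401 - (-3.2)·-1.7912) / (7.8) = -1.3984
  y = (-11 - (-1.9)·-0.9070 - (2)·-1.7912) / (-5.9) = 1.5493
  z = (-9 - (-2)·-0.9070 - (2)·1.1401) / (8) = -1.6368

1.5493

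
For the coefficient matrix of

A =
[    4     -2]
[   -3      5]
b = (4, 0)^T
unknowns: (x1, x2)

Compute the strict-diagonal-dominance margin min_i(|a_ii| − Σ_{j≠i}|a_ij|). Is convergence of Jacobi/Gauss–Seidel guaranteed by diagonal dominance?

2

row 1: |4| − (2) = 2
row 2: |5| − (3) = 2
minimum over rows = 2 → strictly diagonally dominant (convergence guaranteed)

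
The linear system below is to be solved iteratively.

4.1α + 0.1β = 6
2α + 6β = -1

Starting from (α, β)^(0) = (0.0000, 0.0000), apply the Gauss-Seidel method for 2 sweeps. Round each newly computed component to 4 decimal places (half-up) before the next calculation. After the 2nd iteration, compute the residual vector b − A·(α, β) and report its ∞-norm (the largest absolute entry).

Iteration 1:
  α = (6 - (0.1)·0.0000) / (4.1) = 1.4634
  β = (-1 - (2)·1.4634) / (6) = -0.6545
Iteration 2:
  α = (6 - (0.1)·-0.6545) / (4.1) = 1.4794
  β = (-1 - (2)·1.4794) / (6) = -0.6598
Residual b − A·x = (0.0004, 0.0000); ∞-norm = 0.0004

0.0004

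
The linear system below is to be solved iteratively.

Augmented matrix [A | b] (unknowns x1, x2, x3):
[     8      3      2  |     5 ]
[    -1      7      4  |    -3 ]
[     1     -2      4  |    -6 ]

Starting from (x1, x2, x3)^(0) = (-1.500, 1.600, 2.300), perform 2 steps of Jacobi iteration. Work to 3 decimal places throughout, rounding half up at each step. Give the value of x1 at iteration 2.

Iteration 1:
  x1 = (5 - (3)·1.600 - (2)·2.300) / (8) = -0.550
  x2 = (-3 - (-1)·-1.500 - (4)·2.300) / (7) = -1.957
  x3 = (-6 - (1)·-1.500 - (-2)·1.600) / (4) = -0.325
Iteration 2:
  x1 = (5 - (3)·-1.957 - (2)·-0.325) / (8) = 1.440
  x2 = (-3 - (-1)·-0.550 - (4)·-0.325) / (7) = -0.321
  x3 = (-6 - (1)·-0.550 - (-2)·-1.957) / (4) = -2.341

1.440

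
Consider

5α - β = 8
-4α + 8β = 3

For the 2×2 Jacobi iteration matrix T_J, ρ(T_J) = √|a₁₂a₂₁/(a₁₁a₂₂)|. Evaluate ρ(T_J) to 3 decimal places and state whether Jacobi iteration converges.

0.316

a₁₂a₂₁/(a₁₁a₂₂) = (-1)·(-4) / ((5)·(8)) = 0.100000
ρ = √|0.100000| = √0.100000 = 0.316
ρ < 1, so Jacobi converges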